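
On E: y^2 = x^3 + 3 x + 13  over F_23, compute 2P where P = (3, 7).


Doubling: s = (3 x1^2 + a) / (2 y1)
s = (3*3^2 + 3) / (2*7) mod 23 = 12
x3 = s^2 - 2 x1 mod 23 = 12^2 - 2*3 = 0
y3 = s (x1 - x3) - y1 mod 23 = 12 * (3 - 0) - 7 = 6

2P = (0, 6)


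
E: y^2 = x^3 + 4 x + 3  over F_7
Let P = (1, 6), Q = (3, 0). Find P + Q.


P != Q, so use the chord formula.
s = (y2 - y1) / (x2 - x1) = (1) / (2) mod 7 = 4
x3 = s^2 - x1 - x2 mod 7 = 4^2 - 1 - 3 = 5
y3 = s (x1 - x3) - y1 mod 7 = 4 * (1 - 5) - 6 = 6

P + Q = (5, 6)


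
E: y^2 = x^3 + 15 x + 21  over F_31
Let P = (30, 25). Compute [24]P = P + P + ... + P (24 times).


k = 24 = 11000_2 (binary, LSB first: 00011)
Double-and-add from P = (30, 25):
  bit 0 = 0: acc unchanged = O
  bit 1 = 0: acc unchanged = O
  bit 2 = 0: acc unchanged = O
  bit 3 = 1: acc = O + (5, 29) = (5, 29)
  bit 4 = 1: acc = (5, 29) + (8, 23) = (22, 5)

24P = (22, 5)


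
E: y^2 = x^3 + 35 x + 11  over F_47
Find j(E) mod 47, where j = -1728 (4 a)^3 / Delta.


Delta = -16(4 a^3 + 27 b^2) mod 47 = 40
-1728 * (4 a)^3 = -1728 * (4*35)^3 mod 47 = 36
j = 36 * 40^(-1) mod 47 = 15

j = 15 (mod 47)


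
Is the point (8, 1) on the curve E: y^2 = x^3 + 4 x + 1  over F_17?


Check whether y^2 = x^3 + 4 x + 1 (mod 17) for (x, y) = (8, 1).
LHS: y^2 = 1^2 mod 17 = 1
RHS: x^3 + 4 x + 1 = 8^3 + 4*8 + 1 mod 17 = 1
LHS = RHS

Yes, on the curve


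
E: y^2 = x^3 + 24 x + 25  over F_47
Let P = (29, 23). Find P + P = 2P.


Doubling: s = (3 x1^2 + a) / (2 y1)
s = (3*29^2 + 24) / (2*23) mod 47 = 38
x3 = s^2 - 2 x1 mod 47 = 38^2 - 2*29 = 23
y3 = s (x1 - x3) - y1 mod 47 = 38 * (29 - 23) - 23 = 17

2P = (23, 17)


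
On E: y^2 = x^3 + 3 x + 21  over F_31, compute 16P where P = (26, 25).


k = 16 = 10000_2 (binary, LSB first: 00001)
Double-and-add from P = (26, 25):
  bit 0 = 0: acc unchanged = O
  bit 1 = 0: acc unchanged = O
  bit 2 = 0: acc unchanged = O
  bit 3 = 0: acc unchanged = O
  bit 4 = 1: acc = O + (9, 23) = (9, 23)

16P = (9, 23)


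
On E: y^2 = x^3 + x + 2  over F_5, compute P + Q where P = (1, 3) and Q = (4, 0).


P != Q, so use the chord formula.
s = (y2 - y1) / (x2 - x1) = (2) / (3) mod 5 = 4
x3 = s^2 - x1 - x2 mod 5 = 4^2 - 1 - 4 = 1
y3 = s (x1 - x3) - y1 mod 5 = 4 * (1 - 1) - 3 = 2

P + Q = (1, 2)


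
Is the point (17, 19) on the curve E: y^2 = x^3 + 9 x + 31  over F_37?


Check whether y^2 = x^3 + 9 x + 31 (mod 37) for (x, y) = (17, 19).
LHS: y^2 = 19^2 mod 37 = 28
RHS: x^3 + 9 x + 31 = 17^3 + 9*17 + 31 mod 37 = 28
LHS = RHS

Yes, on the curve


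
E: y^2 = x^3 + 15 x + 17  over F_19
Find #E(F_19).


For each x in F_19, count y with y^2 = x^3 + 15 x + 17 mod 19:
  x = 0: RHS = 17, y in [6, 13]  -> 2 point(s)
  x = 2: RHS = 17, y in [6, 13]  -> 2 point(s)
  x = 6: RHS = 0, y in [0]  -> 1 point(s)
  x = 7: RHS = 9, y in [3, 16]  -> 2 point(s)
  x = 9: RHS = 7, y in [8, 11]  -> 2 point(s)
  x = 12: RHS = 6, y in [5, 14]  -> 2 point(s)
  x = 14: RHS = 7, y in [8, 11]  -> 2 point(s)
  x = 15: RHS = 7, y in [8, 11]  -> 2 point(s)
  x = 17: RHS = 17, y in [6, 13]  -> 2 point(s)
  x = 18: RHS = 1, y in [1, 18]  -> 2 point(s)
Affine points: 19. Add the point at infinity: total = 20.

#E(F_19) = 20


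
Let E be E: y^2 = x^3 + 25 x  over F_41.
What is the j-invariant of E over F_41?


Delta = -16(4 a^3 + 27 b^2) mod 41 = 31
-1728 * (4 a)^3 = -1728 * (4*25)^3 mod 41 = 22
j = 22 * 31^(-1) mod 41 = 6

j = 6 (mod 41)


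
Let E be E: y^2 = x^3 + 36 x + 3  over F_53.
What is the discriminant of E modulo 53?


4 a^3 + 27 b^2 = 4*36^3 + 27*3^2 = 186624 + 243 = 186867
Delta = -16 * (186867) = -2989872
Delta mod 53 = 17

Delta = 17 (mod 53)


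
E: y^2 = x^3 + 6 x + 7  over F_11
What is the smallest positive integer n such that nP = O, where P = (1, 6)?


Compute successive multiples of P until we hit O:
  1P = (1, 6)
  2P = (2, 7)
  3P = (9, 8)
  4P = (10, 0)
  5P = (9, 3)
  6P = (2, 4)
  7P = (1, 5)
  8P = O

ord(P) = 8


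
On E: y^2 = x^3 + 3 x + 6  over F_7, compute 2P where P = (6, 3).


Doubling: s = (3 x1^2 + a) / (2 y1)
s = (3*6^2 + 3) / (2*3) mod 7 = 1
x3 = s^2 - 2 x1 mod 7 = 1^2 - 2*6 = 3
y3 = s (x1 - x3) - y1 mod 7 = 1 * (6 - 3) - 3 = 0

2P = (3, 0)


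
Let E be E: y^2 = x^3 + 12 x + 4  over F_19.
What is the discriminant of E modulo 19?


4 a^3 + 27 b^2 = 4*12^3 + 27*4^2 = 6912 + 432 = 7344
Delta = -16 * (7344) = -117504
Delta mod 19 = 11

Delta = 11 (mod 19)


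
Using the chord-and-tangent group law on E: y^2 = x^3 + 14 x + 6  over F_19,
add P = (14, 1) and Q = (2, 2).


P != Q, so use the chord formula.
s = (y2 - y1) / (x2 - x1) = (1) / (7) mod 19 = 11
x3 = s^2 - x1 - x2 mod 19 = 11^2 - 14 - 2 = 10
y3 = s (x1 - x3) - y1 mod 19 = 11 * (14 - 10) - 1 = 5

P + Q = (10, 5)


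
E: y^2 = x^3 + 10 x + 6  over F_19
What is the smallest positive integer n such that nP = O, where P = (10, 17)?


Compute successive multiples of P until we hit O:
  1P = (10, 17)
  2P = (6, 15)
  3P = (8, 3)
  4P = (12, 7)
  5P = (3, 5)
  6P = (7, 18)
  7P = (0, 5)
  8P = (15, 15)
  ... (continuing to 23P)
  23P = O

ord(P) = 23


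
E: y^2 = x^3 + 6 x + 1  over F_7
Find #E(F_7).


For each x in F_7, count y with y^2 = x^3 + 6 x + 1 mod 7:
  x = 0: RHS = 1, y in [1, 6]  -> 2 point(s)
  x = 1: RHS = 1, y in [1, 6]  -> 2 point(s)
  x = 2: RHS = 0, y in [0]  -> 1 point(s)
  x = 3: RHS = 4, y in [2, 5]  -> 2 point(s)
  x = 5: RHS = 2, y in [3, 4]  -> 2 point(s)
  x = 6: RHS = 1, y in [1, 6]  -> 2 point(s)
Affine points: 11. Add the point at infinity: total = 12.

#E(F_7) = 12


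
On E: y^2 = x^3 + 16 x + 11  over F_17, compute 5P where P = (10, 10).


k = 5 = 101_2 (binary, LSB first: 101)
Double-and-add from P = (10, 10):
  bit 0 = 1: acc = O + (10, 10) = (10, 10)
  bit 1 = 0: acc unchanged = (10, 10)
  bit 2 = 1: acc = (10, 10) + (10, 10) = (10, 7)

5P = (10, 7)


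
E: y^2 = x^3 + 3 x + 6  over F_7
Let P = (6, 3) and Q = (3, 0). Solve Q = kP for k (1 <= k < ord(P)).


Enumerate multiples of P until we hit Q = (3, 0):
  1P = (6, 3)
  2P = (3, 0)
Match found at i = 2.

k = 2


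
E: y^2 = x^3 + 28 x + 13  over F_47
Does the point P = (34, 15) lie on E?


Check whether y^2 = x^3 + 28 x + 13 (mod 47) for (x, y) = (34, 15).
LHS: y^2 = 15^2 mod 47 = 37
RHS: x^3 + 28 x + 13 = 34^3 + 28*34 + 13 mod 47 = 37
LHS = RHS

Yes, on the curve


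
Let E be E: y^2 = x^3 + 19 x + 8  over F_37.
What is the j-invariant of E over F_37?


Delta = -16(4 a^3 + 27 b^2) mod 37 = 20
-1728 * (4 a)^3 = -1728 * (4*19)^3 mod 37 = 14
j = 14 * 20^(-1) mod 37 = 34

j = 34 (mod 37)


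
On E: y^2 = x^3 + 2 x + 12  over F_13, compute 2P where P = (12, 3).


Doubling: s = (3 x1^2 + a) / (2 y1)
s = (3*12^2 + 2) / (2*3) mod 13 = 3
x3 = s^2 - 2 x1 mod 13 = 3^2 - 2*12 = 11
y3 = s (x1 - x3) - y1 mod 13 = 3 * (12 - 11) - 3 = 0

2P = (11, 0)


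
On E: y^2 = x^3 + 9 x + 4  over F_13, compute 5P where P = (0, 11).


k = 5 = 101_2 (binary, LSB first: 101)
Double-and-add from P = (0, 11):
  bit 0 = 1: acc = O + (0, 11) = (0, 11)
  bit 1 = 0: acc unchanged = (0, 11)
  bit 2 = 1: acc = (0, 11) + (8, 9) = (1, 12)

5P = (1, 12)


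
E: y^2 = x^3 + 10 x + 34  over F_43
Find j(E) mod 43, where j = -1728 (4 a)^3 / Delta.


Delta = -16(4 a^3 + 27 b^2) mod 43 = 37
-1728 * (4 a)^3 = -1728 * (4*10)^3 mod 43 = 1
j = 1 * 37^(-1) mod 43 = 7

j = 7 (mod 43)


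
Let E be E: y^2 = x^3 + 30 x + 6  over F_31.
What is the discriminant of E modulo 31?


4 a^3 + 27 b^2 = 4*30^3 + 27*6^2 = 108000 + 972 = 108972
Delta = -16 * (108972) = -1743552
Delta mod 31 = 12

Delta = 12 (mod 31)


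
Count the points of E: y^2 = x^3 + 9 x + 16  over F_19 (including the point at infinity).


For each x in F_19, count y with y^2 = x^3 + 9 x + 16 mod 19:
  x = 0: RHS = 16, y in [4, 15]  -> 2 point(s)
  x = 1: RHS = 7, y in [8, 11]  -> 2 point(s)
  x = 2: RHS = 4, y in [2, 17]  -> 2 point(s)
  x = 6: RHS = 1, y in [1, 18]  -> 2 point(s)
  x = 7: RHS = 4, y in [2, 17]  -> 2 point(s)
  x = 8: RHS = 11, y in [7, 12]  -> 2 point(s)
  x = 9: RHS = 9, y in [3, 16]  -> 2 point(s)
  x = 10: RHS = 4, y in [2, 17]  -> 2 point(s)
  x = 12: RHS = 9, y in [3, 16]  -> 2 point(s)
  x = 14: RHS = 17, y in [6, 13]  -> 2 point(s)
  x = 15: RHS = 11, y in [7, 12]  -> 2 point(s)
  x = 16: RHS = 0, y in [0]  -> 1 point(s)
  x = 17: RHS = 9, y in [3, 16]  -> 2 point(s)
  x = 18: RHS = 6, y in [5, 14]  -> 2 point(s)
Affine points: 27. Add the point at infinity: total = 28.

#E(F_19) = 28


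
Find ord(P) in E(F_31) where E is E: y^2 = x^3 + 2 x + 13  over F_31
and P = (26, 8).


Compute successive multiples of P until we hit O:
  1P = (26, 8)
  2P = (11, 8)
  3P = (25, 23)
  4P = (19, 11)
  5P = (2, 26)
  6P = (21, 27)
  7P = (22, 14)
  8P = (24, 20)
  ... (continuing to 18P)
  18P = O

ord(P) = 18


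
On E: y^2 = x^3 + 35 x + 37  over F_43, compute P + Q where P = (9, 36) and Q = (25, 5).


P != Q, so use the chord formula.
s = (y2 - y1) / (x2 - x1) = (12) / (16) mod 43 = 33
x3 = s^2 - x1 - x2 mod 43 = 33^2 - 9 - 25 = 23
y3 = s (x1 - x3) - y1 mod 43 = 33 * (9 - 23) - 36 = 18

P + Q = (23, 18)


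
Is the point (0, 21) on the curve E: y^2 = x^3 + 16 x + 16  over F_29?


Check whether y^2 = x^3 + 16 x + 16 (mod 29) for (x, y) = (0, 21).
LHS: y^2 = 21^2 mod 29 = 6
RHS: x^3 + 16 x + 16 = 0^3 + 16*0 + 16 mod 29 = 16
LHS != RHS

No, not on the curve


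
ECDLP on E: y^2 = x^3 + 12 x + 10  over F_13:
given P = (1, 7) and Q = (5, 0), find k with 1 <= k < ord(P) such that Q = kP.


Enumerate multiples of P until we hit Q = (5, 0):
  1P = (1, 7)
  2P = (2, 4)
  3P = (6, 8)
  4P = (5, 0)
Match found at i = 4.

k = 4


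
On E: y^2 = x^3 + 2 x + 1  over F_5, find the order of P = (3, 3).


Compute successive multiples of P until we hit O:
  1P = (3, 3)
  2P = (0, 4)
  3P = (1, 3)
  4P = (1, 2)
  5P = (0, 1)
  6P = (3, 2)
  7P = O

ord(P) = 7


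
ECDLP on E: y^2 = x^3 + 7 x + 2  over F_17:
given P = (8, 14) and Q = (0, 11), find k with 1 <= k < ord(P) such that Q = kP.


Enumerate multiples of P until we hit Q = (0, 11):
  1P = (8, 14)
  2P = (5, 14)
  3P = (4, 3)
  4P = (3, 4)
  5P = (10, 16)
  6P = (0, 11)
Match found at i = 6.

k = 6


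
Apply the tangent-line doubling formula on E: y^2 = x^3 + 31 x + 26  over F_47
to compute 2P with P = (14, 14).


Doubling: s = (3 x1^2 + a) / (2 y1)
s = (3*14^2 + 31) / (2*14) mod 47 = 7
x3 = s^2 - 2 x1 mod 47 = 7^2 - 2*14 = 21
y3 = s (x1 - x3) - y1 mod 47 = 7 * (14 - 21) - 14 = 31

2P = (21, 31)


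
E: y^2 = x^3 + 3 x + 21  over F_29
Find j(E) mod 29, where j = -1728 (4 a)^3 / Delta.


Delta = -16(4 a^3 + 27 b^2) mod 29 = 1
-1728 * (4 a)^3 = -1728 * (4*3)^3 mod 29 = 1
j = 1 * 1^(-1) mod 29 = 1

j = 1 (mod 29)


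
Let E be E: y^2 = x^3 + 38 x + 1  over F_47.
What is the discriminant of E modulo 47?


4 a^3 + 27 b^2 = 4*38^3 + 27*1^2 = 219488 + 27 = 219515
Delta = -16 * (219515) = -3512240
Delta mod 47 = 23

Delta = 23 (mod 47)


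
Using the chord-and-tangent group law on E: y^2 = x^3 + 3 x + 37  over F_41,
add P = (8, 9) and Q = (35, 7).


P != Q, so use the chord formula.
s = (y2 - y1) / (x2 - x1) = (39) / (27) mod 41 = 6
x3 = s^2 - x1 - x2 mod 41 = 6^2 - 8 - 35 = 34
y3 = s (x1 - x3) - y1 mod 41 = 6 * (8 - 34) - 9 = 40

P + Q = (34, 40)


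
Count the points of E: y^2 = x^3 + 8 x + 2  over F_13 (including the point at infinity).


For each x in F_13, count y with y^2 = x^3 + 8 x + 2 mod 13:
  x = 2: RHS = 0, y in [0]  -> 1 point(s)
  x = 3: RHS = 1, y in [1, 12]  -> 2 point(s)
  x = 9: RHS = 10, y in [6, 7]  -> 2 point(s)
  x = 10: RHS = 3, y in [4, 9]  -> 2 point(s)
  x = 11: RHS = 4, y in [2, 11]  -> 2 point(s)
Affine points: 9. Add the point at infinity: total = 10.

#E(F_13) = 10


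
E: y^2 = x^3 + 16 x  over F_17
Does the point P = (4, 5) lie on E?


Check whether y^2 = x^3 + 16 x + 0 (mod 17) for (x, y) = (4, 5).
LHS: y^2 = 5^2 mod 17 = 8
RHS: x^3 + 16 x + 0 = 4^3 + 16*4 + 0 mod 17 = 9
LHS != RHS

No, not on the curve


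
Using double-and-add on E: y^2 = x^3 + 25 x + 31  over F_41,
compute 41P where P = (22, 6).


k = 41 = 101001_2 (binary, LSB first: 100101)
Double-and-add from P = (22, 6):
  bit 0 = 1: acc = O + (22, 6) = (22, 6)
  bit 1 = 0: acc unchanged = (22, 6)
  bit 2 = 0: acc unchanged = (22, 6)
  bit 3 = 1: acc = (22, 6) + (8, 13) = (1, 4)
  bit 4 = 0: acc unchanged = (1, 4)
  bit 5 = 1: acc = (1, 4) + (3, 25) = (14, 3)

41P = (14, 3)


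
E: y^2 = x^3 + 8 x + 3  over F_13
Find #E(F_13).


For each x in F_13, count y with y^2 = x^3 + 8 x + 3 mod 13:
  x = 0: RHS = 3, y in [4, 9]  -> 2 point(s)
  x = 1: RHS = 12, y in [5, 8]  -> 2 point(s)
  x = 2: RHS = 1, y in [1, 12]  -> 2 point(s)
  x = 5: RHS = 12, y in [5, 8]  -> 2 point(s)
  x = 7: RHS = 12, y in [5, 8]  -> 2 point(s)
  x = 10: RHS = 4, y in [2, 11]  -> 2 point(s)
Affine points: 12. Add the point at infinity: total = 13.

#E(F_13) = 13


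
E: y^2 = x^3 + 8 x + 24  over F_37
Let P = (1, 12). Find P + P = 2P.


Doubling: s = (3 x1^2 + a) / (2 y1)
s = (3*1^2 + 8) / (2*12) mod 37 = 2
x3 = s^2 - 2 x1 mod 37 = 2^2 - 2*1 = 2
y3 = s (x1 - x3) - y1 mod 37 = 2 * (1 - 2) - 12 = 23

2P = (2, 23)


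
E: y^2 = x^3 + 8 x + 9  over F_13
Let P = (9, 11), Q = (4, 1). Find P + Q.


P != Q, so use the chord formula.
s = (y2 - y1) / (x2 - x1) = (3) / (8) mod 13 = 2
x3 = s^2 - x1 - x2 mod 13 = 2^2 - 9 - 4 = 4
y3 = s (x1 - x3) - y1 mod 13 = 2 * (9 - 4) - 11 = 12

P + Q = (4, 12)


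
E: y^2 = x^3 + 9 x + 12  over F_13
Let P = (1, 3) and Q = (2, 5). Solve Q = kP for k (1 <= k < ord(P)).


Enumerate multiples of P until we hit Q = (2, 5):
  1P = (1, 3)
  2P = (2, 8)
  3P = (9, 9)
  4P = (6, 3)
  5P = (6, 10)
  6P = (9, 4)
  7P = (2, 5)
Match found at i = 7.

k = 7


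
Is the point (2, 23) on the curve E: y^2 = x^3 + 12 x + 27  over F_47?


Check whether y^2 = x^3 + 12 x + 27 (mod 47) for (x, y) = (2, 23).
LHS: y^2 = 23^2 mod 47 = 12
RHS: x^3 + 12 x + 27 = 2^3 + 12*2 + 27 mod 47 = 12
LHS = RHS

Yes, on the curve


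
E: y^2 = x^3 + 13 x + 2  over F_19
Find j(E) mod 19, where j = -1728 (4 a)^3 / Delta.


Delta = -16(4 a^3 + 27 b^2) mod 19 = 12
-1728 * (4 a)^3 = -1728 * (4*13)^3 mod 19 = 8
j = 8 * 12^(-1) mod 19 = 7

j = 7 (mod 19)


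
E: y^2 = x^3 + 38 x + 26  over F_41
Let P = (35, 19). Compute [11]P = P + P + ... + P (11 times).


k = 11 = 1011_2 (binary, LSB first: 1101)
Double-and-add from P = (35, 19):
  bit 0 = 1: acc = O + (35, 19) = (35, 19)
  bit 1 = 1: acc = (35, 19) + (7, 26) = (17, 38)
  bit 2 = 0: acc unchanged = (17, 38)
  bit 3 = 1: acc = (17, 38) + (36, 30) = (21, 9)

11P = (21, 9)


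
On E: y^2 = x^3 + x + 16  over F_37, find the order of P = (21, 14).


Compute successive multiples of P until we hit O:
  1P = (21, 14)
  2P = (20, 28)
  3P = (7, 12)
  4P = (6, 4)
  5P = (31, 4)
  6P = (23, 25)
  7P = (14, 6)
  8P = (32, 21)
  ... (continuing to 41P)
  41P = O

ord(P) = 41


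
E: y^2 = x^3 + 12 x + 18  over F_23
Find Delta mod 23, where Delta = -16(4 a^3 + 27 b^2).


4 a^3 + 27 b^2 = 4*12^3 + 27*18^2 = 6912 + 8748 = 15660
Delta = -16 * (15660) = -250560
Delta mod 23 = 2

Delta = 2 (mod 23)


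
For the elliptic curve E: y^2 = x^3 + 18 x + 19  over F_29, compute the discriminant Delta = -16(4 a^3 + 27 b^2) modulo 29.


4 a^3 + 27 b^2 = 4*18^3 + 27*19^2 = 23328 + 9747 = 33075
Delta = -16 * (33075) = -529200
Delta mod 29 = 21

Delta = 21 (mod 29)


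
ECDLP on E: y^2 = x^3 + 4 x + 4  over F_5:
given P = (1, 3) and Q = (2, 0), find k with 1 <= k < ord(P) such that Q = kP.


Enumerate multiples of P until we hit Q = (2, 0):
  1P = (1, 3)
  2P = (2, 0)
Match found at i = 2.

k = 2


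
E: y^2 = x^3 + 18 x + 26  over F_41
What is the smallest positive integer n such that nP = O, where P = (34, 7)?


Compute successive multiples of P until we hit O:
  1P = (34, 7)
  2P = (23, 26)
  3P = (29, 3)
  4P = (18, 14)
  5P = (39, 8)
  6P = (32, 18)
  7P = (36, 4)
  8P = (4, 30)
  ... (continuing to 30P)
  30P = O

ord(P) = 30


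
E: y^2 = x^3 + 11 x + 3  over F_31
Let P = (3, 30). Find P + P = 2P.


Doubling: s = (3 x1^2 + a) / (2 y1)
s = (3*3^2 + 11) / (2*30) mod 31 = 12
x3 = s^2 - 2 x1 mod 31 = 12^2 - 2*3 = 14
y3 = s (x1 - x3) - y1 mod 31 = 12 * (3 - 14) - 30 = 24

2P = (14, 24)


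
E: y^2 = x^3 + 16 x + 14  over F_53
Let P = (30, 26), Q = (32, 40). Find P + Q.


P != Q, so use the chord formula.
s = (y2 - y1) / (x2 - x1) = (14) / (2) mod 53 = 7
x3 = s^2 - x1 - x2 mod 53 = 7^2 - 30 - 32 = 40
y3 = s (x1 - x3) - y1 mod 53 = 7 * (30 - 40) - 26 = 10

P + Q = (40, 10)


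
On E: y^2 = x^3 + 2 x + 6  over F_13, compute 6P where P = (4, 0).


k = 6 = 110_2 (binary, LSB first: 011)
Double-and-add from P = (4, 0):
  bit 0 = 0: acc unchanged = O
  bit 1 = 1: acc = O + O = O
  bit 2 = 1: acc = O + O = O

6P = O


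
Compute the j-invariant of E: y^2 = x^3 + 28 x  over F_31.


Delta = -16(4 a^3 + 27 b^2) mod 31 = 23
-1728 * (4 a)^3 = -1728 * (4*28)^3 mod 31 = 2
j = 2 * 23^(-1) mod 31 = 23

j = 23 (mod 31)


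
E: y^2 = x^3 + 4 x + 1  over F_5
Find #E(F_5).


For each x in F_5, count y with y^2 = x^3 + 4 x + 1 mod 5:
  x = 0: RHS = 1, y in [1, 4]  -> 2 point(s)
  x = 1: RHS = 1, y in [1, 4]  -> 2 point(s)
  x = 3: RHS = 0, y in [0]  -> 1 point(s)
  x = 4: RHS = 1, y in [1, 4]  -> 2 point(s)
Affine points: 7. Add the point at infinity: total = 8.

#E(F_5) = 8


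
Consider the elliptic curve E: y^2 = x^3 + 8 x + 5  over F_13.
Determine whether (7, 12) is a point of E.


Check whether y^2 = x^3 + 8 x + 5 (mod 13) for (x, y) = (7, 12).
LHS: y^2 = 12^2 mod 13 = 1
RHS: x^3 + 8 x + 5 = 7^3 + 8*7 + 5 mod 13 = 1
LHS = RHS

Yes, on the curve


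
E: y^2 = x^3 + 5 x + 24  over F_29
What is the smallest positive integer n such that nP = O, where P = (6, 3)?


Compute successive multiples of P until we hit O:
  1P = (6, 3)
  2P = (10, 28)
  3P = (14, 5)
  4P = (0, 13)
  5P = (0, 16)
  6P = (14, 24)
  7P = (10, 1)
  8P = (6, 26)
  ... (continuing to 9P)
  9P = O

ord(P) = 9


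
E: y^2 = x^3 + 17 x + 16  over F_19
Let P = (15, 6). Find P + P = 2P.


Doubling: s = (3 x1^2 + a) / (2 y1)
s = (3*15^2 + 17) / (2*6) mod 19 = 7
x3 = s^2 - 2 x1 mod 19 = 7^2 - 2*15 = 0
y3 = s (x1 - x3) - y1 mod 19 = 7 * (15 - 0) - 6 = 4

2P = (0, 4)


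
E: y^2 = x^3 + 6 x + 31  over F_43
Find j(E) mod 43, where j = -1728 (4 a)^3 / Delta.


Delta = -16(4 a^3 + 27 b^2) mod 43 = 35
-1728 * (4 a)^3 = -1728 * (4*6)^3 mod 43 = 4
j = 4 * 35^(-1) mod 43 = 21

j = 21 (mod 43)


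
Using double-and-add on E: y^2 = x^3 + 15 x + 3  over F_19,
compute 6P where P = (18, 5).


k = 6 = 110_2 (binary, LSB first: 011)
Double-and-add from P = (18, 5):
  bit 0 = 0: acc unchanged = O
  bit 1 = 1: acc = O + (6, 9) = (6, 9)
  bit 2 = 1: acc = (6, 9) + (12, 7) = (18, 14)

6P = (18, 14)


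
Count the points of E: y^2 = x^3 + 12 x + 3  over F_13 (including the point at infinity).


For each x in F_13, count y with y^2 = x^3 + 12 x + 3 mod 13:
  x = 0: RHS = 3, y in [4, 9]  -> 2 point(s)
  x = 1: RHS = 3, y in [4, 9]  -> 2 point(s)
  x = 2: RHS = 9, y in [3, 10]  -> 2 point(s)
  x = 3: RHS = 1, y in [1, 12]  -> 2 point(s)
  x = 7: RHS = 1, y in [1, 12]  -> 2 point(s)
  x = 8: RHS = 0, y in [0]  -> 1 point(s)
  x = 11: RHS = 10, y in [6, 7]  -> 2 point(s)
  x = 12: RHS = 3, y in [4, 9]  -> 2 point(s)
Affine points: 15. Add the point at infinity: total = 16.

#E(F_13) = 16


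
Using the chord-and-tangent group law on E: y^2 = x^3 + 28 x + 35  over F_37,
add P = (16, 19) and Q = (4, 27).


P != Q, so use the chord formula.
s = (y2 - y1) / (x2 - x1) = (8) / (25) mod 37 = 24
x3 = s^2 - x1 - x2 mod 37 = 24^2 - 16 - 4 = 1
y3 = s (x1 - x3) - y1 mod 37 = 24 * (16 - 1) - 19 = 8

P + Q = (1, 8)


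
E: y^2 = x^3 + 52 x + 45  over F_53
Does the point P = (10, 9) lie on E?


Check whether y^2 = x^3 + 52 x + 45 (mod 53) for (x, y) = (10, 9).
LHS: y^2 = 9^2 mod 53 = 28
RHS: x^3 + 52 x + 45 = 10^3 + 52*10 + 45 mod 53 = 28
LHS = RHS

Yes, on the curve


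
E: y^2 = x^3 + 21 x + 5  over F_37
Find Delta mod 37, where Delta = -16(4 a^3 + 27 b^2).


4 a^3 + 27 b^2 = 4*21^3 + 27*5^2 = 37044 + 675 = 37719
Delta = -16 * (37719) = -603504
Delta mod 37 = 3

Delta = 3 (mod 37)


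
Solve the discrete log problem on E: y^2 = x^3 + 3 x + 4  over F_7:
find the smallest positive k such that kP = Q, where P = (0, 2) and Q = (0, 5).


Enumerate multiples of P until we hit Q = (0, 5):
  1P = (0, 2)
  2P = (1, 6)
  3P = (1, 1)
  4P = (0, 5)
Match found at i = 4.

k = 4


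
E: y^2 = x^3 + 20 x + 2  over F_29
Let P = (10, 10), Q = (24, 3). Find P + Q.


P != Q, so use the chord formula.
s = (y2 - y1) / (x2 - x1) = (22) / (14) mod 29 = 14
x3 = s^2 - x1 - x2 mod 29 = 14^2 - 10 - 24 = 17
y3 = s (x1 - x3) - y1 mod 29 = 14 * (10 - 17) - 10 = 8

P + Q = (17, 8)


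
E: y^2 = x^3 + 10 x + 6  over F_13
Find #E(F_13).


For each x in F_13, count y with y^2 = x^3 + 10 x + 6 mod 13:
  x = 1: RHS = 4, y in [2, 11]  -> 2 point(s)
  x = 5: RHS = 12, y in [5, 8]  -> 2 point(s)
  x = 6: RHS = 9, y in [3, 10]  -> 2 point(s)
  x = 7: RHS = 3, y in [4, 9]  -> 2 point(s)
  x = 8: RHS = 0, y in [0]  -> 1 point(s)
  x = 10: RHS = 1, y in [1, 12]  -> 2 point(s)
  x = 11: RHS = 4, y in [2, 11]  -> 2 point(s)
Affine points: 13. Add the point at infinity: total = 14.

#E(F_13) = 14


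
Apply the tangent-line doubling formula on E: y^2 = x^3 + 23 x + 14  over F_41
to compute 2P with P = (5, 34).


Doubling: s = (3 x1^2 + a) / (2 y1)
s = (3*5^2 + 23) / (2*34) mod 41 = 34
x3 = s^2 - 2 x1 mod 41 = 34^2 - 2*5 = 39
y3 = s (x1 - x3) - y1 mod 41 = 34 * (5 - 39) - 34 = 40

2P = (39, 40)


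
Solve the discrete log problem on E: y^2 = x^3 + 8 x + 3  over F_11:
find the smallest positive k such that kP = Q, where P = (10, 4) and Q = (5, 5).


Enumerate multiples of P until we hit Q = (5, 5):
  1P = (10, 4)
  2P = (2, 7)
  3P = (0, 6)
  4P = (5, 6)
  5P = (1, 10)
  6P = (9, 10)
  7P = (6, 5)
  8P = (4, 0)
  9P = (6, 6)
  10P = (9, 1)
  11P = (1, 1)
  12P = (5, 5)
Match found at i = 12.

k = 12


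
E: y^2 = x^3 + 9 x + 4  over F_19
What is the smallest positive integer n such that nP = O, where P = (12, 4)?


Compute successive multiples of P until we hit O:
  1P = (12, 4)
  2P = (0, 2)
  3P = (16, 8)
  4P = (11, 16)
  5P = (7, 12)
  6P = (17, 4)
  7P = (9, 15)
  8P = (3, 1)
  ... (continuing to 26P)
  26P = O

ord(P) = 26


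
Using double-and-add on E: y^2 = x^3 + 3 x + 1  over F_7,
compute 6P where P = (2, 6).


k = 6 = 110_2 (binary, LSB first: 011)
Double-and-add from P = (2, 6):
  bit 0 = 0: acc unchanged = O
  bit 1 = 1: acc = O + (5, 6) = (5, 6)
  bit 2 = 1: acc = (5, 6) + (6, 5) = (4, 0)

6P = (4, 0)


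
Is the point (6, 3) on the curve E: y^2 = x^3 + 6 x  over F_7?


Check whether y^2 = x^3 + 6 x + 0 (mod 7) for (x, y) = (6, 3).
LHS: y^2 = 3^2 mod 7 = 2
RHS: x^3 + 6 x + 0 = 6^3 + 6*6 + 0 mod 7 = 0
LHS != RHS

No, not on the curve


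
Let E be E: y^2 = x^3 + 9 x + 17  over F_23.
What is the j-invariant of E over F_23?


Delta = -16(4 a^3 + 27 b^2) mod 23 = 7
-1728 * (4 a)^3 = -1728 * (4*9)^3 mod 23 = 10
j = 10 * 7^(-1) mod 23 = 8

j = 8 (mod 23)


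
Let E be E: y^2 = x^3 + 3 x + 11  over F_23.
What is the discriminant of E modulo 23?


4 a^3 + 27 b^2 = 4*3^3 + 27*11^2 = 108 + 3267 = 3375
Delta = -16 * (3375) = -54000
Delta mod 23 = 4

Delta = 4 (mod 23)


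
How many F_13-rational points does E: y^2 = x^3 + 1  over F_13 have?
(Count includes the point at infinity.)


For each x in F_13, count y with y^2 = x^3 + 0 x + 1 mod 13:
  x = 0: RHS = 1, y in [1, 12]  -> 2 point(s)
  x = 2: RHS = 9, y in [3, 10]  -> 2 point(s)
  x = 4: RHS = 0, y in [0]  -> 1 point(s)
  x = 5: RHS = 9, y in [3, 10]  -> 2 point(s)
  x = 6: RHS = 9, y in [3, 10]  -> 2 point(s)
  x = 10: RHS = 0, y in [0]  -> 1 point(s)
  x = 12: RHS = 0, y in [0]  -> 1 point(s)
Affine points: 11. Add the point at infinity: total = 12.

#E(F_13) = 12


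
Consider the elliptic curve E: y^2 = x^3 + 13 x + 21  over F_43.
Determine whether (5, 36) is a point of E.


Check whether y^2 = x^3 + 13 x + 21 (mod 43) for (x, y) = (5, 36).
LHS: y^2 = 36^2 mod 43 = 6
RHS: x^3 + 13 x + 21 = 5^3 + 13*5 + 21 mod 43 = 39
LHS != RHS

No, not on the curve


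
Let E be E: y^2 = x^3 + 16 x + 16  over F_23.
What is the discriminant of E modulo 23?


4 a^3 + 27 b^2 = 4*16^3 + 27*16^2 = 16384 + 6912 = 23296
Delta = -16 * (23296) = -372736
Delta mod 23 = 2

Delta = 2 (mod 23)


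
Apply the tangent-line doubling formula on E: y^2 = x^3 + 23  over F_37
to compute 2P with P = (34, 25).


Doubling: s = (3 x1^2 + a) / (2 y1)
s = (3*34^2 + 0) / (2*25) mod 37 = 22
x3 = s^2 - 2 x1 mod 37 = 22^2 - 2*34 = 9
y3 = s (x1 - x3) - y1 mod 37 = 22 * (34 - 9) - 25 = 7

2P = (9, 7)


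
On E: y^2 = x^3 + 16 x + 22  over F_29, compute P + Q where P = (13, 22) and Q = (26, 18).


P != Q, so use the chord formula.
s = (y2 - y1) / (x2 - x1) = (25) / (13) mod 29 = 22
x3 = s^2 - x1 - x2 mod 29 = 22^2 - 13 - 26 = 10
y3 = s (x1 - x3) - y1 mod 29 = 22 * (13 - 10) - 22 = 15

P + Q = (10, 15)


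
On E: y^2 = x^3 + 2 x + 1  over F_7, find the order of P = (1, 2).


Compute successive multiples of P until we hit O:
  1P = (1, 2)
  2P = (0, 1)
  3P = (0, 6)
  4P = (1, 5)
  5P = O

ord(P) = 5


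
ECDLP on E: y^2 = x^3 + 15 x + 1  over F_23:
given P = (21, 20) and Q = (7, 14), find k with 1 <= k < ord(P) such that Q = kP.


Enumerate multiples of P until we hit Q = (7, 14):
  1P = (21, 20)
  2P = (7, 9)
  3P = (7, 14)
Match found at i = 3.

k = 3


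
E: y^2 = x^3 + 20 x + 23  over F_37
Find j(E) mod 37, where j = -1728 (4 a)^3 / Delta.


Delta = -16(4 a^3 + 27 b^2) mod 37 = 27
-1728 * (4 a)^3 = -1728 * (4*20)^3 mod 37 = 8
j = 8 * 27^(-1) mod 37 = 14

j = 14 (mod 37)


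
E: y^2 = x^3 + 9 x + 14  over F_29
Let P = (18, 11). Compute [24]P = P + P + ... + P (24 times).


k = 24 = 11000_2 (binary, LSB first: 00011)
Double-and-add from P = (18, 11):
  bit 0 = 0: acc unchanged = O
  bit 1 = 0: acc unchanged = O
  bit 2 = 0: acc unchanged = O
  bit 3 = 1: acc = O + (1, 16) = (1, 16)
  bit 4 = 1: acc = (1, 16) + (14, 19) = (18, 18)

24P = (18, 18)


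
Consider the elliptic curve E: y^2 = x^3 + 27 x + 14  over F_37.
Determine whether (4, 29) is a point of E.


Check whether y^2 = x^3 + 27 x + 14 (mod 37) for (x, y) = (4, 29).
LHS: y^2 = 29^2 mod 37 = 27
RHS: x^3 + 27 x + 14 = 4^3 + 27*4 + 14 mod 37 = 1
LHS != RHS

No, not on the curve


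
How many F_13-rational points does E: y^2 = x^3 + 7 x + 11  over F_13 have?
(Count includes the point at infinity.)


For each x in F_13, count y with y^2 = x^3 + 7 x + 11 mod 13:
  x = 4: RHS = 12, y in [5, 8]  -> 2 point(s)
  x = 6: RHS = 9, y in [3, 10]  -> 2 point(s)
  x = 7: RHS = 0, y in [0]  -> 1 point(s)
  x = 9: RHS = 10, y in [6, 7]  -> 2 point(s)
  x = 12: RHS = 3, y in [4, 9]  -> 2 point(s)
Affine points: 9. Add the point at infinity: total = 10.

#E(F_13) = 10


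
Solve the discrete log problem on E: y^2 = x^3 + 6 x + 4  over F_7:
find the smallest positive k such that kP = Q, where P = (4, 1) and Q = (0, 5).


Enumerate multiples of P until we hit Q = (0, 5):
  1P = (4, 1)
  2P = (0, 2)
  3P = (0, 5)
Match found at i = 3.

k = 3


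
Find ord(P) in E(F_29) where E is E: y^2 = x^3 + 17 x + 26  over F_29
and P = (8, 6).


Compute successive multiples of P until we hit O:
  1P = (8, 6)
  2P = (6, 24)
  3P = (9, 3)
  4P = (21, 4)
  5P = (5, 27)
  6P = (7, 16)
  7P = (27, 10)
  8P = (22, 17)
  ... (continuing to 29P)
  29P = O

ord(P) = 29


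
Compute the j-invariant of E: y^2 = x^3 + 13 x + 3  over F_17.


Delta = -16(4 a^3 + 27 b^2) mod 17 = 4
-1728 * (4 a)^3 = -1728 * (4*13)^3 mod 17 = 6
j = 6 * 4^(-1) mod 17 = 10

j = 10 (mod 17)


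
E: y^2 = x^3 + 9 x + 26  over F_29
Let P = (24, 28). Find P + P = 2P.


Doubling: s = (3 x1^2 + a) / (2 y1)
s = (3*24^2 + 9) / (2*28) mod 29 = 16
x3 = s^2 - 2 x1 mod 29 = 16^2 - 2*24 = 5
y3 = s (x1 - x3) - y1 mod 29 = 16 * (24 - 5) - 28 = 15

2P = (5, 15)


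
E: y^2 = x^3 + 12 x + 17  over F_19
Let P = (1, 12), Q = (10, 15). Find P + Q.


P != Q, so use the chord formula.
s = (y2 - y1) / (x2 - x1) = (3) / (9) mod 19 = 13
x3 = s^2 - x1 - x2 mod 19 = 13^2 - 1 - 10 = 6
y3 = s (x1 - x3) - y1 mod 19 = 13 * (1 - 6) - 12 = 18

P + Q = (6, 18)


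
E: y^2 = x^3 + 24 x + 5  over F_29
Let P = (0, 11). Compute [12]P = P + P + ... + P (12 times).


k = 12 = 1100_2 (binary, LSB first: 0011)
Double-and-add from P = (0, 11):
  bit 0 = 0: acc unchanged = O
  bit 1 = 0: acc unchanged = O
  bit 2 = 1: acc = O + (7, 20) = (7, 20)
  bit 3 = 1: acc = (7, 20) + (11, 18) = (4, 22)

12P = (4, 22)


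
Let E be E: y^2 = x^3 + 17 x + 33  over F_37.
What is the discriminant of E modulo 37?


4 a^3 + 27 b^2 = 4*17^3 + 27*33^2 = 19652 + 29403 = 49055
Delta = -16 * (49055) = -784880
Delta mod 37 = 1

Delta = 1 (mod 37)


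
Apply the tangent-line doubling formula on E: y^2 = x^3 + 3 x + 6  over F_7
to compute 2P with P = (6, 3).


Doubling: s = (3 x1^2 + a) / (2 y1)
s = (3*6^2 + 3) / (2*3) mod 7 = 1
x3 = s^2 - 2 x1 mod 7 = 1^2 - 2*6 = 3
y3 = s (x1 - x3) - y1 mod 7 = 1 * (6 - 3) - 3 = 0

2P = (3, 0)


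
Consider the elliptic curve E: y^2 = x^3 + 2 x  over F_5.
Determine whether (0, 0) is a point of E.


Check whether y^2 = x^3 + 2 x + 0 (mod 5) for (x, y) = (0, 0).
LHS: y^2 = 0^2 mod 5 = 0
RHS: x^3 + 2 x + 0 = 0^3 + 2*0 + 0 mod 5 = 0
LHS = RHS

Yes, on the curve


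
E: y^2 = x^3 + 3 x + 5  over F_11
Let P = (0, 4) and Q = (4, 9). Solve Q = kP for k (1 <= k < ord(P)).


Enumerate multiples of P until we hit Q = (4, 9):
  1P = (0, 4)
  2P = (1, 8)
  3P = (4, 2)
  4P = (10, 1)
  5P = (10, 10)
  6P = (4, 9)
Match found at i = 6.

k = 6


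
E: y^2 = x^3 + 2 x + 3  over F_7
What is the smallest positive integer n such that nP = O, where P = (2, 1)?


Compute successive multiples of P until we hit O:
  1P = (2, 1)
  2P = (3, 6)
  3P = (6, 0)
  4P = (3, 1)
  5P = (2, 6)
  6P = O

ord(P) = 6


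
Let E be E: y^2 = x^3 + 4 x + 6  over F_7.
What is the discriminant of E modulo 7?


4 a^3 + 27 b^2 = 4*4^3 + 27*6^2 = 256 + 972 = 1228
Delta = -16 * (1228) = -19648
Delta mod 7 = 1

Delta = 1 (mod 7)


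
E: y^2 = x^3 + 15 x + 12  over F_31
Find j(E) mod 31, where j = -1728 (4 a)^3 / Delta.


Delta = -16(4 a^3 + 27 b^2) mod 31 = 17
-1728 * (4 a)^3 = -1728 * (4*15)^3 mod 31 = 29
j = 29 * 17^(-1) mod 31 = 9

j = 9 (mod 31)


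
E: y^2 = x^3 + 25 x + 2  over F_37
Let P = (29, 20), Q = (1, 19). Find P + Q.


P != Q, so use the chord formula.
s = (y2 - y1) / (x2 - x1) = (36) / (9) mod 37 = 4
x3 = s^2 - x1 - x2 mod 37 = 4^2 - 29 - 1 = 23
y3 = s (x1 - x3) - y1 mod 37 = 4 * (29 - 23) - 20 = 4

P + Q = (23, 4)


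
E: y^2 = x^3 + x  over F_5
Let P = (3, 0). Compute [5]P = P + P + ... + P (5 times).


k = 5 = 101_2 (binary, LSB first: 101)
Double-and-add from P = (3, 0):
  bit 0 = 1: acc = O + (3, 0) = (3, 0)
  bit 1 = 0: acc unchanged = (3, 0)
  bit 2 = 1: acc = (3, 0) + O = (3, 0)

5P = (3, 0)


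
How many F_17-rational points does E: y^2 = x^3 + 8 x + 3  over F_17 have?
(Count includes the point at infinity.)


For each x in F_17, count y with y^2 = x^3 + 8 x + 3 mod 17:
  x = 5: RHS = 15, y in [7, 10]  -> 2 point(s)
  x = 8: RHS = 1, y in [1, 16]  -> 2 point(s)
  x = 12: RHS = 8, y in [5, 12]  -> 2 point(s)
  x = 13: RHS = 9, y in [3, 14]  -> 2 point(s)
  x = 15: RHS = 13, y in [8, 9]  -> 2 point(s)
Affine points: 10. Add the point at infinity: total = 11.

#E(F_17) = 11


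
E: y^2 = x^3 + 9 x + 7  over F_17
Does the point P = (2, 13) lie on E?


Check whether y^2 = x^3 + 9 x + 7 (mod 17) for (x, y) = (2, 13).
LHS: y^2 = 13^2 mod 17 = 16
RHS: x^3 + 9 x + 7 = 2^3 + 9*2 + 7 mod 17 = 16
LHS = RHS

Yes, on the curve


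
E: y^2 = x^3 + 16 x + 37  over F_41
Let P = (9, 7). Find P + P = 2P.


Doubling: s = (3 x1^2 + a) / (2 y1)
s = (3*9^2 + 16) / (2*7) mod 41 = 39
x3 = s^2 - 2 x1 mod 41 = 39^2 - 2*9 = 27
y3 = s (x1 - x3) - y1 mod 41 = 39 * (9 - 27) - 7 = 29

2P = (27, 29)


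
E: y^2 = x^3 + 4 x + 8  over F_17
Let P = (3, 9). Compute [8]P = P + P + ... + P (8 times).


k = 8 = 1000_2 (binary, LSB first: 0001)
Double-and-add from P = (3, 9):
  bit 0 = 0: acc unchanged = O
  bit 1 = 0: acc unchanged = O
  bit 2 = 0: acc unchanged = O
  bit 3 = 1: acc = O + (3, 8) = (3, 8)

8P = (3, 8)


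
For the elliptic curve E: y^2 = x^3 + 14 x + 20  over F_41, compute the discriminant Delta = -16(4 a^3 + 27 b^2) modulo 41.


4 a^3 + 27 b^2 = 4*14^3 + 27*20^2 = 10976 + 10800 = 21776
Delta = -16 * (21776) = -348416
Delta mod 41 = 2

Delta = 2 (mod 41)


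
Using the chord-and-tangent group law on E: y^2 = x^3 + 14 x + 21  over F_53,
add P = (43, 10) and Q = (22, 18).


P != Q, so use the chord formula.
s = (y2 - y1) / (x2 - x1) = (8) / (32) mod 53 = 40
x3 = s^2 - x1 - x2 mod 53 = 40^2 - 43 - 22 = 51
y3 = s (x1 - x3) - y1 mod 53 = 40 * (43 - 51) - 10 = 41

P + Q = (51, 41)


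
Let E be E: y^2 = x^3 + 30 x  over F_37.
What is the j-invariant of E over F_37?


Delta = -16(4 a^3 + 27 b^2) mod 37 = 11
-1728 * (4 a)^3 = -1728 * (4*30)^3 mod 37 = 27
j = 27 * 11^(-1) mod 37 = 26

j = 26 (mod 37)


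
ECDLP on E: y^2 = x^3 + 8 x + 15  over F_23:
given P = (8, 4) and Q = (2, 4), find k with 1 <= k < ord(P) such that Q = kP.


Enumerate multiples of P until we hit Q = (2, 4):
  1P = (8, 4)
  2P = (11, 13)
  3P = (13, 4)
  4P = (2, 19)
  5P = (2, 4)
Match found at i = 5.

k = 5


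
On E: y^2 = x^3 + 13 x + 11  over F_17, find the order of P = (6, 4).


Compute successive multiples of P until we hit O:
  1P = (6, 4)
  2P = (4, 5)
  3P = (3, 3)
  4P = (10, 6)
  5P = (14, 9)
  6P = (12, 5)
  7P = (8, 7)
  8P = (1, 12)
  ... (continuing to 17P)
  17P = O

ord(P) = 17


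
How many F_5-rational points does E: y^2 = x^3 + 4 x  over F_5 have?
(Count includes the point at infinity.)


For each x in F_5, count y with y^2 = x^3 + 4 x + 0 mod 5:
  x = 0: RHS = 0, y in [0]  -> 1 point(s)
  x = 1: RHS = 0, y in [0]  -> 1 point(s)
  x = 2: RHS = 1, y in [1, 4]  -> 2 point(s)
  x = 3: RHS = 4, y in [2, 3]  -> 2 point(s)
  x = 4: RHS = 0, y in [0]  -> 1 point(s)
Affine points: 7. Add the point at infinity: total = 8.

#E(F_5) = 8


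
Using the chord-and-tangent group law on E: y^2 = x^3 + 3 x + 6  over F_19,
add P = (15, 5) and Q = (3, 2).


P != Q, so use the chord formula.
s = (y2 - y1) / (x2 - x1) = (16) / (7) mod 19 = 5
x3 = s^2 - x1 - x2 mod 19 = 5^2 - 15 - 3 = 7
y3 = s (x1 - x3) - y1 mod 19 = 5 * (15 - 7) - 5 = 16

P + Q = (7, 16)


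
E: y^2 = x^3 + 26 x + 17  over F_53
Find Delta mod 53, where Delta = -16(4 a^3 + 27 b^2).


4 a^3 + 27 b^2 = 4*26^3 + 27*17^2 = 70304 + 7803 = 78107
Delta = -16 * (78107) = -1249712
Delta mod 53 = 28

Delta = 28 (mod 53)


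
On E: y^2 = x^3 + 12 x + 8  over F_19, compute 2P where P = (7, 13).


Doubling: s = (3 x1^2 + a) / (2 y1)
s = (3*7^2 + 12) / (2*13) mod 19 = 1
x3 = s^2 - 2 x1 mod 19 = 1^2 - 2*7 = 6
y3 = s (x1 - x3) - y1 mod 19 = 1 * (7 - 6) - 13 = 7

2P = (6, 7)


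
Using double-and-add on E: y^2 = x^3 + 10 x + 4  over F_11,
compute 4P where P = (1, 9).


k = 4 = 100_2 (binary, LSB first: 001)
Double-and-add from P = (1, 9):
  bit 0 = 0: acc unchanged = O
  bit 1 = 0: acc unchanged = O
  bit 2 = 1: acc = O + (1, 9) = (1, 9)

4P = (1, 9)


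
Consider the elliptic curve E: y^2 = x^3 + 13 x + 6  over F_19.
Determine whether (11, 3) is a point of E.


Check whether y^2 = x^3 + 13 x + 6 (mod 19) for (x, y) = (11, 3).
LHS: y^2 = 3^2 mod 19 = 9
RHS: x^3 + 13 x + 6 = 11^3 + 13*11 + 6 mod 19 = 17
LHS != RHS

No, not on the curve


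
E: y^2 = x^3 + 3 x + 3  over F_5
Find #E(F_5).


For each x in F_5, count y with y^2 = x^3 + 3 x + 3 mod 5:
  x = 3: RHS = 4, y in [2, 3]  -> 2 point(s)
  x = 4: RHS = 4, y in [2, 3]  -> 2 point(s)
Affine points: 4. Add the point at infinity: total = 5.

#E(F_5) = 5


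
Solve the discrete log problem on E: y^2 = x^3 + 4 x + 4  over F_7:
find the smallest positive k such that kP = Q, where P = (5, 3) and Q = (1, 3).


Enumerate multiples of P until we hit Q = (1, 3):
  1P = (5, 3)
  2P = (1, 3)
Match found at i = 2.

k = 2


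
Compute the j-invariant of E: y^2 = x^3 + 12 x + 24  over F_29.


Delta = -16(4 a^3 + 27 b^2) mod 29 = 2
-1728 * (4 a)^3 = -1728 * (4*12)^3 mod 29 = 6
j = 6 * 2^(-1) mod 29 = 3

j = 3 (mod 29)


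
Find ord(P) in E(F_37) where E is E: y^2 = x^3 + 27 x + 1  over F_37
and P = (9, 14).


Compute successive multiples of P until we hit O:
  1P = (9, 14)
  2P = (31, 17)
  3P = (0, 36)
  4P = (2, 10)
  5P = (15, 9)
  6P = (25, 24)
  7P = (19, 26)
  8P = (6, 34)
  ... (continuing to 36P)
  36P = O

ord(P) = 36


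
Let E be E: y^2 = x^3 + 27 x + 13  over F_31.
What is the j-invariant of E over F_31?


Delta = -16(4 a^3 + 27 b^2) mod 31 = 1
-1728 * (4 a)^3 = -1728 * (4*27)^3 mod 31 = 30
j = 30 * 1^(-1) mod 31 = 30

j = 30 (mod 31)


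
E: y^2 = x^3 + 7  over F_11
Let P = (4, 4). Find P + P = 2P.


Doubling: s = (3 x1^2 + a) / (2 y1)
s = (3*4^2 + 0) / (2*4) mod 11 = 6
x3 = s^2 - 2 x1 mod 11 = 6^2 - 2*4 = 6
y3 = s (x1 - x3) - y1 mod 11 = 6 * (4 - 6) - 4 = 6

2P = (6, 6)


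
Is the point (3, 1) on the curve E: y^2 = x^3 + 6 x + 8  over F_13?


Check whether y^2 = x^3 + 6 x + 8 (mod 13) for (x, y) = (3, 1).
LHS: y^2 = 1^2 mod 13 = 1
RHS: x^3 + 6 x + 8 = 3^3 + 6*3 + 8 mod 13 = 1
LHS = RHS

Yes, on the curve


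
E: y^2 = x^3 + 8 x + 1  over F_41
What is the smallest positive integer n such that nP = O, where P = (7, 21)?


Compute successive multiples of P until we hit O:
  1P = (7, 21)
  2P = (26, 27)
  3P = (24, 6)
  4P = (20, 17)
  5P = (9, 8)
  6P = (16, 17)
  7P = (2, 36)
  8P = (0, 40)
  ... (continuing to 22P)
  22P = O

ord(P) = 22


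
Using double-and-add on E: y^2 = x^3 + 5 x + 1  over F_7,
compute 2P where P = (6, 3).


k = 2 = 10_2 (binary, LSB first: 01)
Double-and-add from P = (6, 3):
  bit 0 = 0: acc unchanged = O
  bit 1 = 1: acc = O + (3, 1) = (3, 1)

2P = (3, 1)


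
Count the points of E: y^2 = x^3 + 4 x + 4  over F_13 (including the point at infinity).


For each x in F_13, count y with y^2 = x^3 + 4 x + 4 mod 13:
  x = 0: RHS = 4, y in [2, 11]  -> 2 point(s)
  x = 1: RHS = 9, y in [3, 10]  -> 2 point(s)
  x = 3: RHS = 4, y in [2, 11]  -> 2 point(s)
  x = 6: RHS = 10, y in [6, 7]  -> 2 point(s)
  x = 10: RHS = 4, y in [2, 11]  -> 2 point(s)
  x = 11: RHS = 1, y in [1, 12]  -> 2 point(s)
  x = 12: RHS = 12, y in [5, 8]  -> 2 point(s)
Affine points: 14. Add the point at infinity: total = 15.

#E(F_13) = 15


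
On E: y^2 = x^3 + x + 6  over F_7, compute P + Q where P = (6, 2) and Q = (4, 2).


P != Q, so use the chord formula.
s = (y2 - y1) / (x2 - x1) = (0) / (5) mod 7 = 0
x3 = s^2 - x1 - x2 mod 7 = 0^2 - 6 - 4 = 4
y3 = s (x1 - x3) - y1 mod 7 = 0 * (6 - 4) - 2 = 5

P + Q = (4, 5)


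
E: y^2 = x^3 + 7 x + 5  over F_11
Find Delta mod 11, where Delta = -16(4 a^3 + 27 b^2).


4 a^3 + 27 b^2 = 4*7^3 + 27*5^2 = 1372 + 675 = 2047
Delta = -16 * (2047) = -32752
Delta mod 11 = 6

Delta = 6 (mod 11)


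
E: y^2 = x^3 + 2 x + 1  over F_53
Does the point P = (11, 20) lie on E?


Check whether y^2 = x^3 + 2 x + 1 (mod 53) for (x, y) = (11, 20).
LHS: y^2 = 20^2 mod 53 = 29
RHS: x^3 + 2 x + 1 = 11^3 + 2*11 + 1 mod 53 = 29
LHS = RHS

Yes, on the curve


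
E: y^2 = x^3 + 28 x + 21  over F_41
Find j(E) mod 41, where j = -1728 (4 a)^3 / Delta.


Delta = -16(4 a^3 + 27 b^2) mod 41 = 34
-1728 * (4 a)^3 = -1728 * (4*28)^3 mod 41 = 32
j = 32 * 34^(-1) mod 41 = 13

j = 13 (mod 41)


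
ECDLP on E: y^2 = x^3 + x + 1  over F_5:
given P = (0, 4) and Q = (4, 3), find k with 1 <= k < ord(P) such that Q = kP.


Enumerate multiples of P until we hit Q = (4, 3):
  1P = (0, 4)
  2P = (4, 3)
Match found at i = 2.

k = 2


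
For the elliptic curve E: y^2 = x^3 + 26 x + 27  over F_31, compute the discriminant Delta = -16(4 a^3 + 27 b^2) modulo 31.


4 a^3 + 27 b^2 = 4*26^3 + 27*27^2 = 70304 + 19683 = 89987
Delta = -16 * (89987) = -1439792
Delta mod 31 = 3

Delta = 3 (mod 31)
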